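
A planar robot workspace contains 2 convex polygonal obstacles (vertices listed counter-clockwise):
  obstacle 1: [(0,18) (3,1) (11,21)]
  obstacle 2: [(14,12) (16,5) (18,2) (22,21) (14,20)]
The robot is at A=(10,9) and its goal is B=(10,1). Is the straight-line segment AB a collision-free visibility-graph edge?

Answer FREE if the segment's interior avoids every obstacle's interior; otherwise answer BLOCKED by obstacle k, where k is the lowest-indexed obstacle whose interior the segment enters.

Obstacle 1 [(0,18) (3,1) (11,21)]:
  edge (0,18)–(3,1): clear
  edge (3,1)–(11,21): clear
  edge (11,21)–(0,18): clear
  midpoint (10,5) outside
  → clear
Obstacle 2 [(14,12) (16,5) (18,2) (22,21) (14,20)]:
  edge (14,12)–(16,5): clear
  edge (16,5)–(18,2): clear
  edge (18,2)–(22,21): clear
  edge (22,21)–(14,20): clear
  edge (14,20)–(14,12): clear
  midpoint (10,5) outside
  → clear

FREE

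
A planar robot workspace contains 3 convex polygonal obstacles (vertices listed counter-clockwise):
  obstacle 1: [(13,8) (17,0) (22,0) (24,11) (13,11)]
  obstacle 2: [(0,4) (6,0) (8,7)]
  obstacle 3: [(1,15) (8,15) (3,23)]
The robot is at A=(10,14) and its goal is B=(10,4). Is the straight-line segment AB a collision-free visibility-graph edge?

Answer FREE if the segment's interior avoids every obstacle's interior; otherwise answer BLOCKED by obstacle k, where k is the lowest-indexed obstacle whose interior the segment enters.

Obstacle 1 [(13,8) (17,0) (22,0) (24,11) (13,11)]:
  edge (13,8)–(17,0): clear
  edge (17,0)–(22,0): clear
  edge (22,0)–(24,11): clear
  edge (24,11)–(13,11): clear
  edge (13,11)–(13,8): clear
  midpoint (10,9) outside
  → clear
Obstacle 2 [(0,4) (6,0) (8,7)]:
  edge (0,4)–(6,0): clear
  edge (6,0)–(8,7): clear
  edge (8,7)–(0,4): clear
  midpoint (10,9) outside
  → clear
Obstacle 3 [(1,15) (8,15) (3,23)]:
  edge (1,15)–(8,15): clear
  edge (8,15)–(3,23): clear
  edge (3,23)–(1,15): clear
  midpoint (10,9) outside
  → clear

FREE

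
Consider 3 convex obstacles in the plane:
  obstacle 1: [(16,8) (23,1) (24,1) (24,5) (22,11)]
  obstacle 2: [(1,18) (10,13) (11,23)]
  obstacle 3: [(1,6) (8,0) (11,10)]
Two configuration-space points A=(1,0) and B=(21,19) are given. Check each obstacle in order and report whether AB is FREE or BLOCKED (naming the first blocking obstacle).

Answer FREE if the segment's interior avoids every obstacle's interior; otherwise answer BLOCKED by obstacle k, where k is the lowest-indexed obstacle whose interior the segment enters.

BLOCKED by obstacle 3

Obstacle 1 [(16,8) (23,1) (24,1) (24,5) (22,11)]:
  edge (16,8)–(23,1): clear
  edge (23,1)–(24,1): clear
  edge (24,1)–(24,5): clear
  edge (24,5)–(22,11): clear
  edge (22,11)–(16,8): clear
  midpoint (11,19/2) outside
  → clear
Obstacle 2 [(1,18) (10,13) (11,23)]:
  edge (1,18)–(10,13): clear
  edge (10,13)–(11,23): clear
  edge (11,23)–(1,18): clear
  midpoint (11,19/2) outside
  → clear
Obstacle 3 [(1,6) (8,0) (11,10)]:
  edge (1,6)–(8,0): crosses AB
  edge (8,0)–(11,10): crosses AB
  edge (11,10)–(1,6): clear
  → BLOCKED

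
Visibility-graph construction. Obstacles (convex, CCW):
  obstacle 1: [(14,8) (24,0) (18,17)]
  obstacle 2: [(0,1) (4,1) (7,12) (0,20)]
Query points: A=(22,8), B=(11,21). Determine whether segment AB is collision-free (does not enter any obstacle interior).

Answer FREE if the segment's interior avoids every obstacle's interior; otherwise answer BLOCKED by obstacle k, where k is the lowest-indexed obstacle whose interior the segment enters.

Obstacle 1 [(14,8) (24,0) (18,17)]:
  edge (14,8)–(24,0): clear
  edge (24,0)–(18,17): crosses AB
  edge (18,17)–(14,8): crosses AB
  → BLOCKED
Obstacle 2 [(0,1) (4,1) (7,12) (0,20)]:
  edge (0,1)–(4,1): clear
  edge (4,1)–(7,12): clear
  edge (7,12)–(0,20): clear
  edge (0,20)–(0,1): clear
  midpoint (33/2,29/2) outside
  → clear

BLOCKED by obstacle 1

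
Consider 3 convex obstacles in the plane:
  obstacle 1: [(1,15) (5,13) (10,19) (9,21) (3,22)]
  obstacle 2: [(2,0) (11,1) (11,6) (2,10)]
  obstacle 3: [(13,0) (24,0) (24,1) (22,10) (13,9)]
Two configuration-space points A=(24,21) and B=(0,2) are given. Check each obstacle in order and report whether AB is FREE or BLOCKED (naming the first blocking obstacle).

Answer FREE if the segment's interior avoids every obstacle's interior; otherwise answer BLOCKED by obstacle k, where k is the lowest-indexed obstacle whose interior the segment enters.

BLOCKED by obstacle 2

Obstacle 1 [(1,15) (5,13) (10,19) (9,21) (3,22)]:
  edge (1,15)–(5,13): clear
  edge (5,13)–(10,19): clear
  edge (10,19)–(9,21): clear
  edge (9,21)–(3,22): clear
  edge (3,22)–(1,15): clear
  midpoint (12,23/2) outside
  → clear
Obstacle 2 [(2,0) (11,1) (11,6) (2,10)]:
  edge (2,0)–(11,1): clear
  edge (11,1)–(11,6): clear
  edge (11,6)–(2,10): crosses AB
  edge (2,10)–(2,0): crosses AB
  → BLOCKED
Obstacle 3 [(13,0) (24,0) (24,1) (22,10) (13,9)]:
  edge (13,0)–(24,0): clear
  edge (24,0)–(24,1): clear
  edge (24,1)–(22,10): clear
  edge (22,10)–(13,9): clear
  edge (13,9)–(13,0): clear
  midpoint (12,23/2) outside
  → clear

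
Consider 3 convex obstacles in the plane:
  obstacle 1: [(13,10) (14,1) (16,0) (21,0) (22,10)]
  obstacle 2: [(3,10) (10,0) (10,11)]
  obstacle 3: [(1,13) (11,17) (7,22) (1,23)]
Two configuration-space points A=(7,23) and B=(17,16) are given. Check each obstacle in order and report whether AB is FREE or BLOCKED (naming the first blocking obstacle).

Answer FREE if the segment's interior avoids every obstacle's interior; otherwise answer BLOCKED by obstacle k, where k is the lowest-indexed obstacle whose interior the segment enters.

Obstacle 1 [(13,10) (14,1) (16,0) (21,0) (22,10)]:
  edge (13,10)–(14,1): clear
  edge (14,1)–(16,0): clear
  edge (16,0)–(21,0): clear
  edge (21,0)–(22,10): clear
  edge (22,10)–(13,10): clear
  midpoint (12,39/2) outside
  → clear
Obstacle 2 [(3,10) (10,0) (10,11)]:
  edge (3,10)–(10,0): clear
  edge (10,0)–(10,11): clear
  edge (10,11)–(3,10): clear
  midpoint (12,39/2) outside
  → clear
Obstacle 3 [(1,13) (11,17) (7,22) (1,23)]:
  edge (1,13)–(11,17): clear
  edge (11,17)–(7,22): clear
  edge (7,22)–(1,23): clear
  edge (1,23)–(1,13): clear
  midpoint (12,39/2) outside
  → clear

FREE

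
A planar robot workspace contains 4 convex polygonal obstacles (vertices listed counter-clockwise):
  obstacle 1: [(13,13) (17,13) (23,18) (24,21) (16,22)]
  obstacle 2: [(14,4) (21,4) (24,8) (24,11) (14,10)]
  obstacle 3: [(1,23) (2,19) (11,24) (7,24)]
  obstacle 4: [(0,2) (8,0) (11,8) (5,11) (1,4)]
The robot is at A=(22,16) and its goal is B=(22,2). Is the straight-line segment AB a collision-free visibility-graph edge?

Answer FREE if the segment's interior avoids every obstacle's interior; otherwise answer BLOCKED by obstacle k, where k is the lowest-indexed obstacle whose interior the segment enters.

Obstacle 1 [(13,13) (17,13) (23,18) (24,21) (16,22)]:
  edge (13,13)–(17,13): clear
  edge (17,13)–(23,18): clear
  edge (23,18)–(24,21): clear
  edge (24,21)–(16,22): clear
  edge (16,22)–(13,13): clear
  midpoint (22,9) outside
  → clear
Obstacle 2 [(14,4) (21,4) (24,8) (24,11) (14,10)]:
  edge (14,4)–(21,4): clear
  edge (21,4)–(24,8): crosses AB
  edge (24,8)–(24,11): clear
  edge (24,11)–(14,10): crosses AB
  edge (14,10)–(14,4): clear
  → BLOCKED
Obstacle 3 [(1,23) (2,19) (11,24) (7,24)]:
  edge (1,23)–(2,19): clear
  edge (2,19)–(11,24): clear
  edge (11,24)–(7,24): clear
  edge (7,24)–(1,23): clear
  midpoint (22,9) outside
  → clear
Obstacle 4 [(0,2) (8,0) (11,8) (5,11) (1,4)]:
  edge (0,2)–(8,0): clear
  edge (8,0)–(11,8): clear
  edge (11,8)–(5,11): clear
  edge (5,11)–(1,4): clear
  edge (1,4)–(0,2): clear
  midpoint (22,9) outside
  → clear

BLOCKED by obstacle 2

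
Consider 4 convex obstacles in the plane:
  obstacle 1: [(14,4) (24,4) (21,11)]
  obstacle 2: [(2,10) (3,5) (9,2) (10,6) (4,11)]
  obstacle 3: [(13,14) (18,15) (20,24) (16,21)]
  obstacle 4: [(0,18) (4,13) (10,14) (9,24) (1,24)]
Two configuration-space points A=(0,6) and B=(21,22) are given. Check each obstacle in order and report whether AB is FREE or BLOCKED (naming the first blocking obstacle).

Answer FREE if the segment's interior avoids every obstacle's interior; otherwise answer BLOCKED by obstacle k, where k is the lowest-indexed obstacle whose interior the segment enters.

BLOCKED by obstacle 2

Obstacle 1 [(14,4) (24,4) (21,11)]:
  edge (14,4)–(24,4): clear
  edge (24,4)–(21,11): clear
  edge (21,11)–(14,4): clear
  midpoint (21/2,14) outside
  → clear
Obstacle 2 [(2,10) (3,5) (9,2) (10,6) (4,11)]:
  edge (2,10)–(3,5): crosses AB
  edge (3,5)–(9,2): clear
  edge (9,2)–(10,6): clear
  edge (10,6)–(4,11): crosses AB
  edge (4,11)–(2,10): clear
  → BLOCKED
Obstacle 3 [(13,14) (18,15) (20,24) (16,21)]:
  edge (13,14)–(18,15): clear
  edge (18,15)–(20,24): crosses AB
  edge (20,24)–(16,21): clear
  edge (16,21)–(13,14): crosses AB
  → BLOCKED
Obstacle 4 [(0,18) (4,13) (10,14) (9,24) (1,24)]:
  edge (0,18)–(4,13): clear
  edge (4,13)–(10,14): clear
  edge (10,14)–(9,24): clear
  edge (9,24)–(1,24): clear
  edge (1,24)–(0,18): clear
  midpoint (21/2,14) outside
  → clear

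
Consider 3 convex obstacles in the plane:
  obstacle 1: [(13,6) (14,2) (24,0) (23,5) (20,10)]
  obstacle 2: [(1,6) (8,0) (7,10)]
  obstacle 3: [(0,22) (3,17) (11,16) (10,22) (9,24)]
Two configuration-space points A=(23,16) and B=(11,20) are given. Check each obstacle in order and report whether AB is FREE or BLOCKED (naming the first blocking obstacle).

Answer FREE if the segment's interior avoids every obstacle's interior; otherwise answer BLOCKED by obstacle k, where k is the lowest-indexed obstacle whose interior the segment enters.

FREE

Obstacle 1 [(13,6) (14,2) (24,0) (23,5) (20,10)]:
  edge (13,6)–(14,2): clear
  edge (14,2)–(24,0): clear
  edge (24,0)–(23,5): clear
  edge (23,5)–(20,10): clear
  edge (20,10)–(13,6): clear
  midpoint (17,18) outside
  → clear
Obstacle 2 [(1,6) (8,0) (7,10)]:
  edge (1,6)–(8,0): clear
  edge (8,0)–(7,10): clear
  edge (7,10)–(1,6): clear
  midpoint (17,18) outside
  → clear
Obstacle 3 [(0,22) (3,17) (11,16) (10,22) (9,24)]:
  edge (0,22)–(3,17): clear
  edge (3,17)–(11,16): clear
  edge (11,16)–(10,22): clear
  edge (10,22)–(9,24): clear
  edge (9,24)–(0,22): clear
  midpoint (17,18) outside
  → clear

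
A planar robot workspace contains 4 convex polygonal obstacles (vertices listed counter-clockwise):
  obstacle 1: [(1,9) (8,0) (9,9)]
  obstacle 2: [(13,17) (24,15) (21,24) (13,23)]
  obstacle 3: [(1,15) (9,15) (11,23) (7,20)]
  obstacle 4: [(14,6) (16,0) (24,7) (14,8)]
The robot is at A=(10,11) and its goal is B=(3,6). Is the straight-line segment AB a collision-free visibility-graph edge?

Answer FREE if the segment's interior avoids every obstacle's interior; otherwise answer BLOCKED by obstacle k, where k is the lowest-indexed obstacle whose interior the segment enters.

Obstacle 1 [(1,9) (8,0) (9,9)]:
  edge (1,9)–(8,0): crosses AB
  edge (8,0)–(9,9): clear
  edge (9,9)–(1,9): crosses AB
  → BLOCKED
Obstacle 2 [(13,17) (24,15) (21,24) (13,23)]:
  edge (13,17)–(24,15): clear
  edge (24,15)–(21,24): clear
  edge (21,24)–(13,23): clear
  edge (13,23)–(13,17): clear
  midpoint (13/2,17/2) outside
  → clear
Obstacle 3 [(1,15) (9,15) (11,23) (7,20)]:
  edge (1,15)–(9,15): clear
  edge (9,15)–(11,23): clear
  edge (11,23)–(7,20): clear
  edge (7,20)–(1,15): clear
  midpoint (13/2,17/2) outside
  → clear
Obstacle 4 [(14,6) (16,0) (24,7) (14,8)]:
  edge (14,6)–(16,0): clear
  edge (16,0)–(24,7): clear
  edge (24,7)–(14,8): clear
  edge (14,8)–(14,6): clear
  midpoint (13/2,17/2) outside
  → clear

BLOCKED by obstacle 1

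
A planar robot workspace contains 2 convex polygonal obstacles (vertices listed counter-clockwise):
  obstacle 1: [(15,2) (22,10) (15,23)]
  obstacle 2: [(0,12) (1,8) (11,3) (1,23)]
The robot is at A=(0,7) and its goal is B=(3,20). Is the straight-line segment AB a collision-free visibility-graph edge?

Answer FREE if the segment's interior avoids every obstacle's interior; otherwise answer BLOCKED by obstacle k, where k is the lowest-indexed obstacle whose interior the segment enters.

Obstacle 1 [(15,2) (22,10) (15,23)]:
  edge (15,2)–(22,10): clear
  edge (22,10)–(15,23): clear
  edge (15,23)–(15,2): clear
  midpoint (3/2,27/2) outside
  → clear
Obstacle 2 [(0,12) (1,8) (11,3) (1,23)]:
  edge (0,12)–(1,8): crosses AB
  edge (1,8)–(11,3): clear
  edge (11,3)–(1,23): crosses AB
  edge (1,23)–(0,12): clear
  → BLOCKED

BLOCKED by obstacle 2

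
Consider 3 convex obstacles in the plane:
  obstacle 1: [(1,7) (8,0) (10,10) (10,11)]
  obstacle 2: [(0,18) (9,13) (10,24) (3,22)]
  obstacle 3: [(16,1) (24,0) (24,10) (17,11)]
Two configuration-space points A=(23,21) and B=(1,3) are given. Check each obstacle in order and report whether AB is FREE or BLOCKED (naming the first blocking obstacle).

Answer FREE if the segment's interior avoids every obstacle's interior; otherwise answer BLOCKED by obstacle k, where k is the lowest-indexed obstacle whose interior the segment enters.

BLOCKED by obstacle 1

Obstacle 1 [(1,7) (8,0) (10,10) (10,11)]:
  edge (1,7)–(8,0): crosses AB
  edge (8,0)–(10,10): clear
  edge (10,10)–(10,11): crosses AB
  edge (10,11)–(1,7): clear
  → BLOCKED
Obstacle 2 [(0,18) (9,13) (10,24) (3,22)]:
  edge (0,18)–(9,13): clear
  edge (9,13)–(10,24): clear
  edge (10,24)–(3,22): clear
  edge (3,22)–(0,18): clear
  midpoint (12,12) outside
  → clear
Obstacle 3 [(16,1) (24,0) (24,10) (17,11)]:
  edge (16,1)–(24,0): clear
  edge (24,0)–(24,10): clear
  edge (24,10)–(17,11): clear
  edge (17,11)–(16,1): clear
  midpoint (12,12) outside
  → clear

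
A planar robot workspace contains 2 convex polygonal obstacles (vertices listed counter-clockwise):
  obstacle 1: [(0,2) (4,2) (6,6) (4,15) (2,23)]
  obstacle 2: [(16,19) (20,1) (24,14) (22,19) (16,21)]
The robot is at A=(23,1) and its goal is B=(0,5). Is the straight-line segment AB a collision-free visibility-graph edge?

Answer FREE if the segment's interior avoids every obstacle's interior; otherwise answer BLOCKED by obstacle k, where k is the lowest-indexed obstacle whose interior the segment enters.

BLOCKED by obstacle 1

Obstacle 1 [(0,2) (4,2) (6,6) (4,15) (2,23)]:
  edge (0,2)–(4,2): clear
  edge (4,2)–(6,6): crosses AB
  edge (6,6)–(4,15): clear
  edge (4,15)–(2,23): clear
  edge (2,23)–(0,2): crosses AB
  → BLOCKED
Obstacle 2 [(16,19) (20,1) (24,14) (22,19) (16,21)]:
  edge (16,19)–(20,1): crosses AB
  edge (20,1)–(24,14): crosses AB
  edge (24,14)–(22,19): clear
  edge (22,19)–(16,21): clear
  edge (16,21)–(16,19): clear
  → BLOCKED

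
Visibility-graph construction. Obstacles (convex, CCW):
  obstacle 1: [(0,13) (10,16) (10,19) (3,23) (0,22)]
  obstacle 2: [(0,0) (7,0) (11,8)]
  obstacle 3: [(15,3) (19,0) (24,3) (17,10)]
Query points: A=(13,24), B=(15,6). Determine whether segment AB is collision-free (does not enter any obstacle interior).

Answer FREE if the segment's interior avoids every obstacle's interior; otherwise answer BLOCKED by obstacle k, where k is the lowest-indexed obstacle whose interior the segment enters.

Obstacle 1 [(0,13) (10,16) (10,19) (3,23) (0,22)]:
  edge (0,13)–(10,16): clear
  edge (10,16)–(10,19): clear
  edge (10,19)–(3,23): clear
  edge (3,23)–(0,22): clear
  edge (0,22)–(0,13): clear
  midpoint (14,15) outside
  → clear
Obstacle 2 [(0,0) (7,0) (11,8)]:
  edge (0,0)–(7,0): clear
  edge (7,0)–(11,8): clear
  edge (11,8)–(0,0): clear
  midpoint (14,15) outside
  → clear
Obstacle 3 [(15,3) (19,0) (24,3) (17,10)]:
  edge (15,3)–(19,0): clear
  edge (19,0)–(24,3): clear
  edge (24,3)–(17,10): clear
  edge (17,10)–(15,3): clear
  midpoint (14,15) outside
  → clear

FREE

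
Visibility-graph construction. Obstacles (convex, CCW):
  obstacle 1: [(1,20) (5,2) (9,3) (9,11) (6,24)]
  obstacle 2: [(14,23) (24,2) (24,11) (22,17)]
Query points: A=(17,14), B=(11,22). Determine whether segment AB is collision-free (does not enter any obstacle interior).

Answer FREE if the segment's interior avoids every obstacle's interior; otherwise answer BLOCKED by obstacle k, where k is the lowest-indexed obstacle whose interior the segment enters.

FREE

Obstacle 1 [(1,20) (5,2) (9,3) (9,11) (6,24)]:
  edge (1,20)–(5,2): clear
  edge (5,2)–(9,3): clear
  edge (9,3)–(9,11): clear
  edge (9,11)–(6,24): clear
  edge (6,24)–(1,20): clear
  midpoint (14,18) outside
  → clear
Obstacle 2 [(14,23) (24,2) (24,11) (22,17)]:
  edge (14,23)–(24,2): clear
  edge (24,2)–(24,11): clear
  edge (24,11)–(22,17): clear
  edge (22,17)–(14,23): clear
  midpoint (14,18) outside
  → clear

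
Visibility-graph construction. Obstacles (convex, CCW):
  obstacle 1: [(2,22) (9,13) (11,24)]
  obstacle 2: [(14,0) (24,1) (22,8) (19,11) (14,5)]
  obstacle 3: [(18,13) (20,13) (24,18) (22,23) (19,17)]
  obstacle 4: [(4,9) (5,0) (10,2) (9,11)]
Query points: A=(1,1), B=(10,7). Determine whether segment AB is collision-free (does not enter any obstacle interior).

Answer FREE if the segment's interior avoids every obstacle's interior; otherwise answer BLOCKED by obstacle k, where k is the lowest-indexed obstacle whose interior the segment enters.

Obstacle 1 [(2,22) (9,13) (11,24)]:
  edge (2,22)–(9,13): clear
  edge (9,13)–(11,24): clear
  edge (11,24)–(2,22): clear
  midpoint (11/2,4) outside
  → clear
Obstacle 2 [(14,0) (24,1) (22,8) (19,11) (14,5)]:
  edge (14,0)–(24,1): clear
  edge (24,1)–(22,8): clear
  edge (22,8)–(19,11): clear
  edge (19,11)–(14,5): clear
  edge (14,5)–(14,0): clear
  midpoint (11/2,4) outside
  → clear
Obstacle 3 [(18,13) (20,13) (24,18) (22,23) (19,17)]:
  edge (18,13)–(20,13): clear
  edge (20,13)–(24,18): clear
  edge (24,18)–(22,23): clear
  edge (22,23)–(19,17): clear
  edge (19,17)–(18,13): clear
  midpoint (11/2,4) outside
  → clear
Obstacle 4 [(4,9) (5,0) (10,2) (9,11)]:
  edge (4,9)–(5,0): crosses AB
  edge (5,0)–(10,2): clear
  edge (10,2)–(9,11): crosses AB
  edge (9,11)–(4,9): clear
  → BLOCKED

BLOCKED by obstacle 4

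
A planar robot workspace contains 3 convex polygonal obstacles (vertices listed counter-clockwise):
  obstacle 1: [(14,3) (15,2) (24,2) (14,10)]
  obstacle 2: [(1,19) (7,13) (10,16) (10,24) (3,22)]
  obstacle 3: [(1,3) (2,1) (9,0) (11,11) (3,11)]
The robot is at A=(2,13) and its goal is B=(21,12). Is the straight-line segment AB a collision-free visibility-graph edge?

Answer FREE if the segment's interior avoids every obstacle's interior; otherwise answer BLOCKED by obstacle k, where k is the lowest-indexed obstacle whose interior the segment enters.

FREE

Obstacle 1 [(14,3) (15,2) (24,2) (14,10)]:
  edge (14,3)–(15,2): clear
  edge (15,2)–(24,2): clear
  edge (24,2)–(14,10): clear
  edge (14,10)–(14,3): clear
  midpoint (23/2,25/2) outside
  → clear
Obstacle 2 [(1,19) (7,13) (10,16) (10,24) (3,22)]:
  edge (1,19)–(7,13): clear
  edge (7,13)–(10,16): clear
  edge (10,16)–(10,24): clear
  edge (10,24)–(3,22): clear
  edge (3,22)–(1,19): clear
  midpoint (23/2,25/2) outside
  → clear
Obstacle 3 [(1,3) (2,1) (9,0) (11,11) (3,11)]:
  edge (1,3)–(2,1): clear
  edge (2,1)–(9,0): clear
  edge (9,0)–(11,11): clear
  edge (11,11)–(3,11): clear
  edge (3,11)–(1,3): clear
  midpoint (23/2,25/2) outside
  → clear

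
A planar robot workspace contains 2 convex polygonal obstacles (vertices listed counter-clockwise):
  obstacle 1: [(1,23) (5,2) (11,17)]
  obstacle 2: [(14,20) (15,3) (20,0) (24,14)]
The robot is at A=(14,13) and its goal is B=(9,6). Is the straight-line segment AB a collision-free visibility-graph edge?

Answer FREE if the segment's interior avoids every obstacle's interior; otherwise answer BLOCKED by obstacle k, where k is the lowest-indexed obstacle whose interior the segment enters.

Obstacle 1 [(1,23) (5,2) (11,17)]:
  edge (1,23)–(5,2): clear
  edge (5,2)–(11,17): clear
  edge (11,17)–(1,23): clear
  midpoint (23/2,19/2) outside
  → clear
Obstacle 2 [(14,20) (15,3) (20,0) (24,14)]:
  edge (14,20)–(15,3): clear
  edge (15,3)–(20,0): clear
  edge (20,0)–(24,14): clear
  edge (24,14)–(14,20): clear
  midpoint (23/2,19/2) outside
  → clear

FREE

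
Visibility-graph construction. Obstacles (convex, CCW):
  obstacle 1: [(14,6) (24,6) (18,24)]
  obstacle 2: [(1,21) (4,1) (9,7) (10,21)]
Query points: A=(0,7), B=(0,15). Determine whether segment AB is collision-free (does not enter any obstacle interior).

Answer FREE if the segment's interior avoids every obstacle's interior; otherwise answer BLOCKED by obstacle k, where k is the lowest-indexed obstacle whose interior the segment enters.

Obstacle 1 [(14,6) (24,6) (18,24)]:
  edge (14,6)–(24,6): clear
  edge (24,6)–(18,24): clear
  edge (18,24)–(14,6): clear
  midpoint (0,11) outside
  → clear
Obstacle 2 [(1,21) (4,1) (9,7) (10,21)]:
  edge (1,21)–(4,1): clear
  edge (4,1)–(9,7): clear
  edge (9,7)–(10,21): clear
  edge (10,21)–(1,21): clear
  midpoint (0,11) outside
  → clear

FREE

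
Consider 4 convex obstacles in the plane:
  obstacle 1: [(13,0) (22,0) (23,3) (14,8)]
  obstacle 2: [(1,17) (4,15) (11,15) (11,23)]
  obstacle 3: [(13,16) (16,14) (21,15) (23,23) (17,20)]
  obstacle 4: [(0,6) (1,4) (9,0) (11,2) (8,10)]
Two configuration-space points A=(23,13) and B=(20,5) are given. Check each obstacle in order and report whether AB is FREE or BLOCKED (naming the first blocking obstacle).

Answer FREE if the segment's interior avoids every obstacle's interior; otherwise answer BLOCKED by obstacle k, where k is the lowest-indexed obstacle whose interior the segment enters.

Obstacle 1 [(13,0) (22,0) (23,3) (14,8)]:
  edge (13,0)–(22,0): clear
  edge (22,0)–(23,3): clear
  edge (23,3)–(14,8): clear
  edge (14,8)–(13,0): clear
  midpoint (43/2,9) outside
  → clear
Obstacle 2 [(1,17) (4,15) (11,15) (11,23)]:
  edge (1,17)–(4,15): clear
  edge (4,15)–(11,15): clear
  edge (11,15)–(11,23): clear
  edge (11,23)–(1,17): clear
  midpoint (43/2,9) outside
  → clear
Obstacle 3 [(13,16) (16,14) (21,15) (23,23) (17,20)]:
  edge (13,16)–(16,14): clear
  edge (16,14)–(21,15): clear
  edge (21,15)–(23,23): clear
  edge (23,23)–(17,20): clear
  edge (17,20)–(13,16): clear
  midpoint (43/2,9) outside
  → clear
Obstacle 4 [(0,6) (1,4) (9,0) (11,2) (8,10)]:
  edge (0,6)–(1,4): clear
  edge (1,4)–(9,0): clear
  edge (9,0)–(11,2): clear
  edge (11,2)–(8,10): clear
  edge (8,10)–(0,6): clear
  midpoint (43/2,9) outside
  → clear

FREE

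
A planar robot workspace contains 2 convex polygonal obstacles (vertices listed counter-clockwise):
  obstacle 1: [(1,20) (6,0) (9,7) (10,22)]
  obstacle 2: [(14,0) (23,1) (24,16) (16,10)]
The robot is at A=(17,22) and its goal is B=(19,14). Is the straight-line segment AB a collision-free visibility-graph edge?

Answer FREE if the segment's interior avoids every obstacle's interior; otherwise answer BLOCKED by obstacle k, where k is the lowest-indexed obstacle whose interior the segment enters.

FREE

Obstacle 1 [(1,20) (6,0) (9,7) (10,22)]:
  edge (1,20)–(6,0): clear
  edge (6,0)–(9,7): clear
  edge (9,7)–(10,22): clear
  edge (10,22)–(1,20): clear
  midpoint (18,18) outside
  → clear
Obstacle 2 [(14,0) (23,1) (24,16) (16,10)]:
  edge (14,0)–(23,1): clear
  edge (23,1)–(24,16): clear
  edge (24,16)–(16,10): clear
  edge (16,10)–(14,0): clear
  midpoint (18,18) outside
  → clear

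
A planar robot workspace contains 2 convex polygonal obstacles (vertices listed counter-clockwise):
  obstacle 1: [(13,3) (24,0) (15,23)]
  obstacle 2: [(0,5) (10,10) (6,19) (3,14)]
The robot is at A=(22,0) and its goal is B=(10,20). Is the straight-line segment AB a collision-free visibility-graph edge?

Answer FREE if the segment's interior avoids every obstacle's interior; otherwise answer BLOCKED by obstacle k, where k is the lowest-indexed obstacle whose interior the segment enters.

Obstacle 1 [(13,3) (24,0) (15,23)]:
  edge (13,3)–(24,0): crosses AB
  edge (24,0)–(15,23): clear
  edge (15,23)–(13,3): crosses AB
  → BLOCKED
Obstacle 2 [(0,5) (10,10) (6,19) (3,14)]:
  edge (0,5)–(10,10): clear
  edge (10,10)–(6,19): clear
  edge (6,19)–(3,14): clear
  edge (3,14)–(0,5): clear
  midpoint (16,10) outside
  → clear

BLOCKED by obstacle 1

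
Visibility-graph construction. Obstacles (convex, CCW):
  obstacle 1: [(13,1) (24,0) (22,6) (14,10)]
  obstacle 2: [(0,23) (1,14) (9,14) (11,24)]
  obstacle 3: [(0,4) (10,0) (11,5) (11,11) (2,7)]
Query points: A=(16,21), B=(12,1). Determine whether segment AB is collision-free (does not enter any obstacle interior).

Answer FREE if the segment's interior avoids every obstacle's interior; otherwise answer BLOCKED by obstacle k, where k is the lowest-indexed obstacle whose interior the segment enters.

FREE

Obstacle 1 [(13,1) (24,0) (22,6) (14,10)]:
  edge (13,1)–(24,0): clear
  edge (24,0)–(22,6): clear
  edge (22,6)–(14,10): clear
  edge (14,10)–(13,1): clear
  midpoint (14,11) outside
  → clear
Obstacle 2 [(0,23) (1,14) (9,14) (11,24)]:
  edge (0,23)–(1,14): clear
  edge (1,14)–(9,14): clear
  edge (9,14)–(11,24): clear
  edge (11,24)–(0,23): clear
  midpoint (14,11) outside
  → clear
Obstacle 3 [(0,4) (10,0) (11,5) (11,11) (2,7)]:
  edge (0,4)–(10,0): clear
  edge (10,0)–(11,5): clear
  edge (11,5)–(11,11): clear
  edge (11,11)–(2,7): clear
  edge (2,7)–(0,4): clear
  midpoint (14,11) outside
  → clear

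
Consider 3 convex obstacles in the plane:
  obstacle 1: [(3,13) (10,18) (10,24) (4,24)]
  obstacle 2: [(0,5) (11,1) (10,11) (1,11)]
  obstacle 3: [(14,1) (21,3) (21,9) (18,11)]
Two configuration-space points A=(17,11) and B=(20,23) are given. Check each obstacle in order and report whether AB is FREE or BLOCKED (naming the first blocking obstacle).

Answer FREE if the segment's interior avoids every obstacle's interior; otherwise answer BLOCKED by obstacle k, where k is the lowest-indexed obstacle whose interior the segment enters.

FREE

Obstacle 1 [(3,13) (10,18) (10,24) (4,24)]:
  edge (3,13)–(10,18): clear
  edge (10,18)–(10,24): clear
  edge (10,24)–(4,24): clear
  edge (4,24)–(3,13): clear
  midpoint (37/2,17) outside
  → clear
Obstacle 2 [(0,5) (11,1) (10,11) (1,11)]:
  edge (0,5)–(11,1): clear
  edge (11,1)–(10,11): clear
  edge (10,11)–(1,11): clear
  edge (1,11)–(0,5): clear
  midpoint (37/2,17) outside
  → clear
Obstacle 3 [(14,1) (21,3) (21,9) (18,11)]:
  edge (14,1)–(21,3): clear
  edge (21,3)–(21,9): clear
  edge (21,9)–(18,11): clear
  edge (18,11)–(14,1): clear
  midpoint (37/2,17) outside
  → clear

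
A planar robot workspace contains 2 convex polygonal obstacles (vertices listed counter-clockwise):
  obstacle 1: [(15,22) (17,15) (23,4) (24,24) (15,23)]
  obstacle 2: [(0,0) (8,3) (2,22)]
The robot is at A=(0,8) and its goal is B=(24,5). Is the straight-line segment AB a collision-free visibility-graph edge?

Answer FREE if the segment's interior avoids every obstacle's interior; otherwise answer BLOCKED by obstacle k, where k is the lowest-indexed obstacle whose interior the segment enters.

BLOCKED by obstacle 1

Obstacle 1 [(15,22) (17,15) (23,4) (24,24) (15,23)]:
  edge (15,22)–(17,15): clear
  edge (17,15)–(23,4): crosses AB
  edge (23,4)–(24,24): crosses AB
  edge (24,24)–(15,23): clear
  edge (15,23)–(15,22): clear
  → BLOCKED
Obstacle 2 [(0,0) (8,3) (2,22)]:
  edge (0,0)–(8,3): clear
  edge (8,3)–(2,22): crosses AB
  edge (2,22)–(0,0): crosses AB
  → BLOCKED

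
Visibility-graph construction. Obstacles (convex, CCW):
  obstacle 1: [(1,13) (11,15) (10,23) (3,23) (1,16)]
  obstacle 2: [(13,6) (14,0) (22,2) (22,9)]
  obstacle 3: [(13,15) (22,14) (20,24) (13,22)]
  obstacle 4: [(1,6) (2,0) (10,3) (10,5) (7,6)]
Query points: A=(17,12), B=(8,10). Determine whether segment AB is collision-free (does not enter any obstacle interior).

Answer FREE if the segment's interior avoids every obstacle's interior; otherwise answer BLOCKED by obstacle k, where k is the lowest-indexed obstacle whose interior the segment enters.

Obstacle 1 [(1,13) (11,15) (10,23) (3,23) (1,16)]:
  edge (1,13)–(11,15): clear
  edge (11,15)–(10,23): clear
  edge (10,23)–(3,23): clear
  edge (3,23)–(1,16): clear
  edge (1,16)–(1,13): clear
  midpoint (25/2,11) outside
  → clear
Obstacle 2 [(13,6) (14,0) (22,2) (22,9)]:
  edge (13,6)–(14,0): clear
  edge (14,0)–(22,2): clear
  edge (22,2)–(22,9): clear
  edge (22,9)–(13,6): clear
  midpoint (25/2,11) outside
  → clear
Obstacle 3 [(13,15) (22,14) (20,24) (13,22)]:
  edge (13,15)–(22,14): clear
  edge (22,14)–(20,24): clear
  edge (20,24)–(13,22): clear
  edge (13,22)–(13,15): clear
  midpoint (25/2,11) outside
  → clear
Obstacle 4 [(1,6) (2,0) (10,3) (10,5) (7,6)]:
  edge (1,6)–(2,0): clear
  edge (2,0)–(10,3): clear
  edge (10,3)–(10,5): clear
  edge (10,5)–(7,6): clear
  edge (7,6)–(1,6): clear
  midpoint (25/2,11) outside
  → clear

FREE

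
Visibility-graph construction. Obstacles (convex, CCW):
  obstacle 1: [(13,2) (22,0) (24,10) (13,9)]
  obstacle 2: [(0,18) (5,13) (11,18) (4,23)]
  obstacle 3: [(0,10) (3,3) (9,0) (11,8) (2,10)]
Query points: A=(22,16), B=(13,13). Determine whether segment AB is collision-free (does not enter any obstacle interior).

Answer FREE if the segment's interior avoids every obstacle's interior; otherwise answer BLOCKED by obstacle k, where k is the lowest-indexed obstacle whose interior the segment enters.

Obstacle 1 [(13,2) (22,0) (24,10) (13,9)]:
  edge (13,2)–(22,0): clear
  edge (22,0)–(24,10): clear
  edge (24,10)–(13,9): clear
  edge (13,9)–(13,2): clear
  midpoint (35/2,29/2) outside
  → clear
Obstacle 2 [(0,18) (5,13) (11,18) (4,23)]:
  edge (0,18)–(5,13): clear
  edge (5,13)–(11,18): clear
  edge (11,18)–(4,23): clear
  edge (4,23)–(0,18): clear
  midpoint (35/2,29/2) outside
  → clear
Obstacle 3 [(0,10) (3,3) (9,0) (11,8) (2,10)]:
  edge (0,10)–(3,3): clear
  edge (3,3)–(9,0): clear
  edge (9,0)–(11,8): clear
  edge (11,8)–(2,10): clear
  edge (2,10)–(0,10): clear
  midpoint (35/2,29/2) outside
  → clear

FREE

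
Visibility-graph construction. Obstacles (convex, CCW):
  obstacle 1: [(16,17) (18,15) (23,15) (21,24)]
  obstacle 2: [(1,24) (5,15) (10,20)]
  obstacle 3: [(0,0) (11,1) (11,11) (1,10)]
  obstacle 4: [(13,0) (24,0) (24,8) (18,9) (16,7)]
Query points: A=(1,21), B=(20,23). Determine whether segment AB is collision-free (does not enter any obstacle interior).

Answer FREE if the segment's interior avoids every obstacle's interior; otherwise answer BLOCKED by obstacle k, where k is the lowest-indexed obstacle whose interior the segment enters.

Obstacle 1 [(16,17) (18,15) (23,15) (21,24)]:
  edge (16,17)–(18,15): clear
  edge (18,15)–(23,15): clear
  edge (23,15)–(21,24): clear
  edge (21,24)–(16,17): clear
  midpoint (21/2,22) outside
  → clear
Obstacle 2 [(1,24) (5,15) (10,20)]:
  edge (1,24)–(5,15): crosses AB
  edge (5,15)–(10,20): clear
  edge (10,20)–(1,24): crosses AB
  → BLOCKED
Obstacle 3 [(0,0) (11,1) (11,11) (1,10)]:
  edge (0,0)–(11,1): clear
  edge (11,1)–(11,11): clear
  edge (11,11)–(1,10): clear
  edge (1,10)–(0,0): clear
  midpoint (21/2,22) outside
  → clear
Obstacle 4 [(13,0) (24,0) (24,8) (18,9) (16,7)]:
  edge (13,0)–(24,0): clear
  edge (24,0)–(24,8): clear
  edge (24,8)–(18,9): clear
  edge (18,9)–(16,7): clear
  edge (16,7)–(13,0): clear
  midpoint (21/2,22) outside
  → clear

BLOCKED by obstacle 2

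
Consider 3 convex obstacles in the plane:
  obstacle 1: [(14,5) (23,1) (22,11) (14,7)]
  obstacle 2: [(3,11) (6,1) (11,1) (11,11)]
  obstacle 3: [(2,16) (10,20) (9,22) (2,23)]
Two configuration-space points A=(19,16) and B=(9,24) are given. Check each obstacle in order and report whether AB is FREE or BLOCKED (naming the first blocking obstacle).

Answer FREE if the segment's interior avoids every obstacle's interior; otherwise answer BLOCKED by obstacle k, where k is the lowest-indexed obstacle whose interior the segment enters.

Obstacle 1 [(14,5) (23,1) (22,11) (14,7)]:
  edge (14,5)–(23,1): clear
  edge (23,1)–(22,11): clear
  edge (22,11)–(14,7): clear
  edge (14,7)–(14,5): clear
  midpoint (14,20) outside
  → clear
Obstacle 2 [(3,11) (6,1) (11,1) (11,11)]:
  edge (3,11)–(6,1): clear
  edge (6,1)–(11,1): clear
  edge (11,1)–(11,11): clear
  edge (11,11)–(3,11): clear
  midpoint (14,20) outside
  → clear
Obstacle 3 [(2,16) (10,20) (9,22) (2,23)]:
  edge (2,16)–(10,20): clear
  edge (10,20)–(9,22): clear
  edge (9,22)–(2,23): clear
  edge (2,23)–(2,16): clear
  midpoint (14,20) outside
  → clear

FREE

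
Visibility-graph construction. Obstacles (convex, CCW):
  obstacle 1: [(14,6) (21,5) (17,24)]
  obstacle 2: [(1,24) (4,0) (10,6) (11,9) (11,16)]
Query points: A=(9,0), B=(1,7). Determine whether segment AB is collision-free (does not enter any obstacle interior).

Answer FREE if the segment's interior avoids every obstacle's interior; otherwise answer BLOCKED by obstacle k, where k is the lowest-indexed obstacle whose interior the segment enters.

BLOCKED by obstacle 2

Obstacle 1 [(14,6) (21,5) (17,24)]:
  edge (14,6)–(21,5): clear
  edge (21,5)–(17,24): clear
  edge (17,24)–(14,6): clear
  midpoint (5,7/2) outside
  → clear
Obstacle 2 [(1,24) (4,0) (10,6) (11,9) (11,16)]:
  edge (1,24)–(4,0): crosses AB
  edge (4,0)–(10,6): crosses AB
  edge (10,6)–(11,9): clear
  edge (11,9)–(11,16): clear
  edge (11,16)–(1,24): clear
  → BLOCKED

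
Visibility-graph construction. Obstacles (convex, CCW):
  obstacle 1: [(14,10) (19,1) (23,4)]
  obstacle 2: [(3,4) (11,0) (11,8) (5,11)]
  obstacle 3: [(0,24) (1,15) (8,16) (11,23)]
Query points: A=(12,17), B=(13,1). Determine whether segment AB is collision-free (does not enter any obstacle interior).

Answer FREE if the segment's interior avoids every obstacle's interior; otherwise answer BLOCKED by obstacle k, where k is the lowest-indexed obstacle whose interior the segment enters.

Obstacle 1 [(14,10) (19,1) (23,4)]:
  edge (14,10)–(19,1): clear
  edge (19,1)–(23,4): clear
  edge (23,4)–(14,10): clear
  midpoint (25/2,9) outside
  → clear
Obstacle 2 [(3,4) (11,0) (11,8) (5,11)]:
  edge (3,4)–(11,0): clear
  edge (11,0)–(11,8): clear
  edge (11,8)–(5,11): clear
  edge (5,11)–(3,4): clear
  midpoint (25/2,9) outside
  → clear
Obstacle 3 [(0,24) (1,15) (8,16) (11,23)]:
  edge (0,24)–(1,15): clear
  edge (1,15)–(8,16): clear
  edge (8,16)–(11,23): clear
  edge (11,23)–(0,24): clear
  midpoint (25/2,9) outside
  → clear

FREE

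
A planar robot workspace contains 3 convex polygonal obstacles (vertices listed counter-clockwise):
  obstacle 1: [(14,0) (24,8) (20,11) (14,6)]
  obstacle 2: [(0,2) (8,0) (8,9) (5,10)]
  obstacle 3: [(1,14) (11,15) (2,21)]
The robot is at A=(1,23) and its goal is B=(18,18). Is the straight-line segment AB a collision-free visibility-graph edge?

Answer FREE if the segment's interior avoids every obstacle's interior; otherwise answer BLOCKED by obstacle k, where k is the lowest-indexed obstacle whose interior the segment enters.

Obstacle 1 [(14,0) (24,8) (20,11) (14,6)]:
  edge (14,0)–(24,8): clear
  edge (24,8)–(20,11): clear
  edge (20,11)–(14,6): clear
  edge (14,6)–(14,0): clear
  midpoint (19/2,41/2) outside
  → clear
Obstacle 2 [(0,2) (8,0) (8,9) (5,10)]:
  edge (0,2)–(8,0): clear
  edge (8,0)–(8,9): clear
  edge (8,9)–(5,10): clear
  edge (5,10)–(0,2): clear
  midpoint (19/2,41/2) outside
  → clear
Obstacle 3 [(1,14) (11,15) (2,21)]:
  edge (1,14)–(11,15): clear
  edge (11,15)–(2,21): clear
  edge (2,21)–(1,14): clear
  midpoint (19/2,41/2) outside
  → clear

FREE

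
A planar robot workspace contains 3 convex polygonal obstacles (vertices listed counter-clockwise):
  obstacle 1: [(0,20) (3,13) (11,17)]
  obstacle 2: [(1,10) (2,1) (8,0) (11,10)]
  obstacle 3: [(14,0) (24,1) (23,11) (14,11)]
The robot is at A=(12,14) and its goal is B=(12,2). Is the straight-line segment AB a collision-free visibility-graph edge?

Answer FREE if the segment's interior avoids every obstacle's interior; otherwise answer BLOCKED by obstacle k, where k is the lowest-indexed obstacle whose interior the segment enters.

FREE

Obstacle 1 [(0,20) (3,13) (11,17)]:
  edge (0,20)–(3,13): clear
  edge (3,13)–(11,17): clear
  edge (11,17)–(0,20): clear
  midpoint (12,8) outside
  → clear
Obstacle 2 [(1,10) (2,1) (8,0) (11,10)]:
  edge (1,10)–(2,1): clear
  edge (2,1)–(8,0): clear
  edge (8,0)–(11,10): clear
  edge (11,10)–(1,10): clear
  midpoint (12,8) outside
  → clear
Obstacle 3 [(14,0) (24,1) (23,11) (14,11)]:
  edge (14,0)–(24,1): clear
  edge (24,1)–(23,11): clear
  edge (23,11)–(14,11): clear
  edge (14,11)–(14,0): clear
  midpoint (12,8) outside
  → clear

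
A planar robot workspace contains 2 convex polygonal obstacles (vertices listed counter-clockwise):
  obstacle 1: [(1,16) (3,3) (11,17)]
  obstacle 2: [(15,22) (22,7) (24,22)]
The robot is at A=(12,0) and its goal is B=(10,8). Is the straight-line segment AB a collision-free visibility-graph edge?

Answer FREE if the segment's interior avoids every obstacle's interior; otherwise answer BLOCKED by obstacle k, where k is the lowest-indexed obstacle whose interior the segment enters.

Obstacle 1 [(1,16) (3,3) (11,17)]:
  edge (1,16)–(3,3): clear
  edge (3,3)–(11,17): clear
  edge (11,17)–(1,16): clear
  midpoint (11,4) outside
  → clear
Obstacle 2 [(15,22) (22,7) (24,22)]:
  edge (15,22)–(22,7): clear
  edge (22,7)–(24,22): clear
  edge (24,22)–(15,22): clear
  midpoint (11,4) outside
  → clear

FREE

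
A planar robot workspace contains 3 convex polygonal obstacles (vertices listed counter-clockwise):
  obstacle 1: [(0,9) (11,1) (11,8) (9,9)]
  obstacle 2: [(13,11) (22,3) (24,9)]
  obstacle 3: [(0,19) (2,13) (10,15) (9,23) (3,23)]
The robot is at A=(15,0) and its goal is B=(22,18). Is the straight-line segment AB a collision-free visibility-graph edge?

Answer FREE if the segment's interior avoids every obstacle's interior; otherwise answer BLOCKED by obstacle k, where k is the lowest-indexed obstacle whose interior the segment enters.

BLOCKED by obstacle 2

Obstacle 1 [(0,9) (11,1) (11,8) (9,9)]:
  edge (0,9)–(11,1): clear
  edge (11,1)–(11,8): clear
  edge (11,8)–(9,9): clear
  edge (9,9)–(0,9): clear
  midpoint (37/2,9) outside
  → clear
Obstacle 2 [(13,11) (22,3) (24,9)]:
  edge (13,11)–(22,3): crosses AB
  edge (22,3)–(24,9): clear
  edge (24,9)–(13,11): crosses AB
  → BLOCKED
Obstacle 3 [(0,19) (2,13) (10,15) (9,23) (3,23)]:
  edge (0,19)–(2,13): clear
  edge (2,13)–(10,15): clear
  edge (10,15)–(9,23): clear
  edge (9,23)–(3,23): clear
  edge (3,23)–(0,19): clear
  midpoint (37/2,9) outside
  → clear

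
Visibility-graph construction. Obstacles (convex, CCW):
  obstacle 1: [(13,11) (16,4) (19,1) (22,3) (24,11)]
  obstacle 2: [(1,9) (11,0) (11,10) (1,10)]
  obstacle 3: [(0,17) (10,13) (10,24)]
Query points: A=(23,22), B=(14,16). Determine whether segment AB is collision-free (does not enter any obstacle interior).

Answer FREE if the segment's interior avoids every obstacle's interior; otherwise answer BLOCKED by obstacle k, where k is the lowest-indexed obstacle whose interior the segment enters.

Obstacle 1 [(13,11) (16,4) (19,1) (22,3) (24,11)]:
  edge (13,11)–(16,4): clear
  edge (16,4)–(19,1): clear
  edge (19,1)–(22,3): clear
  edge (22,3)–(24,11): clear
  edge (24,11)–(13,11): clear
  midpoint (37/2,19) outside
  → clear
Obstacle 2 [(1,9) (11,0) (11,10) (1,10)]:
  edge (1,9)–(11,0): clear
  edge (11,0)–(11,10): clear
  edge (11,10)–(1,10): clear
  edge (1,10)–(1,9): clear
  midpoint (37/2,19) outside
  → clear
Obstacle 3 [(0,17) (10,13) (10,24)]:
  edge (0,17)–(10,13): clear
  edge (10,13)–(10,24): clear
  edge (10,24)–(0,17): clear
  midpoint (37/2,19) outside
  → clear

FREE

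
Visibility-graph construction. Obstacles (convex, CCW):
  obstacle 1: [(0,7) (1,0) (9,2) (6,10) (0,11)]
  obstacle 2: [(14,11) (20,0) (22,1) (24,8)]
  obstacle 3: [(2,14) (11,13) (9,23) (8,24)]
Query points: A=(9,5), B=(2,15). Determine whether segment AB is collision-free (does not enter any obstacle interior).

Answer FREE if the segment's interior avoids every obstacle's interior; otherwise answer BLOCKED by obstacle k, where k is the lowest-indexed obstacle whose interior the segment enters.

BLOCKED by obstacle 1

Obstacle 1 [(0,7) (1,0) (9,2) (6,10) (0,11)]:
  edge (0,7)–(1,0): clear
  edge (1,0)–(9,2): clear
  edge (9,2)–(6,10): crosses AB
  edge (6,10)–(0,11): crosses AB
  edge (0,11)–(0,7): clear
  → BLOCKED
Obstacle 2 [(14,11) (20,0) (22,1) (24,8)]:
  edge (14,11)–(20,0): clear
  edge (20,0)–(22,1): clear
  edge (22,1)–(24,8): clear
  edge (24,8)–(14,11): clear
  midpoint (11/2,10) outside
  → clear
Obstacle 3 [(2,14) (11,13) (9,23) (8,24)]:
  edge (2,14)–(11,13): crosses AB
  edge (11,13)–(9,23): clear
  edge (9,23)–(8,24): clear
  edge (8,24)–(2,14): crosses AB
  → BLOCKED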